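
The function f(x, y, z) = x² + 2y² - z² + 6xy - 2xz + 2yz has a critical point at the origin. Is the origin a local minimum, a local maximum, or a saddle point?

saddle point

The Hessian at the origin is H = [[2, 6, -2], [6, 4, 2], [-2, 2, -2]].
Symmetric row and column elimination reduces H to a congruent diagonal form with pivots 2, -14, 4/7.
That gives 2 positive, 1 negative pivots.
H is indefinite, so the origin is a saddle point.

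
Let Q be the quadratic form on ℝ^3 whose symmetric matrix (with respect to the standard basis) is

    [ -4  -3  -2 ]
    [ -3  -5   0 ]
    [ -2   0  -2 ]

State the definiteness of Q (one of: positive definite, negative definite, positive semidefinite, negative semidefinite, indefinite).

negative definite

Symmetric row and column elimination reduces A to a congruent diagonal form with pivots -4, -11/4, -2/11.
Counting signs: 3 negative.
Hence Q is negative definite.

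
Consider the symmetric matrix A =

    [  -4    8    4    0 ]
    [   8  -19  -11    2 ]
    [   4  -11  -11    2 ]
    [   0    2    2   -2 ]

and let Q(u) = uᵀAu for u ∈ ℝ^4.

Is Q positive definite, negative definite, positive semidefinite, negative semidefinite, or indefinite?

Symmetric row and column elimination reduces A to a congruent diagonal form with pivots -4, -3, -4, -2/3.
That gives 4 negative pivots.
Hence Q is negative definite.

negative definite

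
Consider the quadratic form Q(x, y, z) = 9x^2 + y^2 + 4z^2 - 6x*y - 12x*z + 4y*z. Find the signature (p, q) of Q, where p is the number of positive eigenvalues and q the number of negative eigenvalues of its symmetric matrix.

Write A = [[9, -3, -6], [-3, 1, 2], [-6, 2, 4]].
Applying the same elementary operations to the rows and columns of A produces a congruent diagonal matrix with entries 9, 0, 0.
That gives 1 positive, 2 zero pivots.

(1, 0)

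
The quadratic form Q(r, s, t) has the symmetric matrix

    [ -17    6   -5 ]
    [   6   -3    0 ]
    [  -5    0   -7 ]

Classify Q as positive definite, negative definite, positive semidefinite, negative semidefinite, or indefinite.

negative definite

An LDLᵀ factorisation of A has diagonal entries -17, -15/17, -2.
That gives 3 negative pivots.
Hence Q is negative definite.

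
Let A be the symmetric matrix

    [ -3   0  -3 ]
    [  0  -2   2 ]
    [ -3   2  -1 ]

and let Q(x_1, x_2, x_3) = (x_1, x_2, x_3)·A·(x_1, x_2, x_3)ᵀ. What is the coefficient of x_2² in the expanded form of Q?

-2

The coefficient of x_2² is the diagonal entry A[2,2] = -2.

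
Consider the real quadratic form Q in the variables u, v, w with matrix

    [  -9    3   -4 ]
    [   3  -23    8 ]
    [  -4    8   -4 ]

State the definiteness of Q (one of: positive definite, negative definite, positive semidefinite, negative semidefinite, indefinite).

negative definite

Applying the same elementary operations to the rows and columns of A produces a congruent diagonal matrix with entries -9, -22, -20/99.
That gives 3 negative pivots.
Hence Q is negative definite.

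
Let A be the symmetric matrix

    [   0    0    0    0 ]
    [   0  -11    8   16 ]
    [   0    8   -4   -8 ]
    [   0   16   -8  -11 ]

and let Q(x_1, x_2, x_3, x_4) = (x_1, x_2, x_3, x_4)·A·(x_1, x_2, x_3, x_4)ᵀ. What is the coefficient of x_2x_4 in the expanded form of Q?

32

The coefficient of x_2x_4 is A[2,4] + A[4,2] = 2·16 = 32.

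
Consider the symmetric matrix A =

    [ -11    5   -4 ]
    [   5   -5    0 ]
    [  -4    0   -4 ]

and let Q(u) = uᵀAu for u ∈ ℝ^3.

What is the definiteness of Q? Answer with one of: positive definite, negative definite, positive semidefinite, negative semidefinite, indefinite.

negative definite

Row-reducing A symmetrically gives the diagonal entries -11, -30/11, -4/3.
So there are 3 negative pivots.
Hence Q is negative definite.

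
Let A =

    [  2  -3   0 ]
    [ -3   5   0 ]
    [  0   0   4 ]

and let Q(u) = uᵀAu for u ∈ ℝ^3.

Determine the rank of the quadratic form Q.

3

Row-reducing A symmetrically gives the diagonal entries 2, 1/2, 4.
Counting signs: 3 positive.
The rank is the number of nonzero pivots: 3.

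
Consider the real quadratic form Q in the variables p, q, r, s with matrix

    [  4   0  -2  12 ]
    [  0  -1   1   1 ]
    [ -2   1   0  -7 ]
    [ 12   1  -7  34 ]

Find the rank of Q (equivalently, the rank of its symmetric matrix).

3

Congruent diagonalization of A (simultaneous row and column reduction) yields pivots 4, -1, 0, -1.
So there are 1 positive, 2 negative, 1 zero pivots.
The rank is the number of nonzero pivots: 3.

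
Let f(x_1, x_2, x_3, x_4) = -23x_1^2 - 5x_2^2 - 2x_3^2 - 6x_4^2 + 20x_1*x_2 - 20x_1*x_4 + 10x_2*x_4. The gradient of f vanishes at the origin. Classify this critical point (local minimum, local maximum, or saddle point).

The Hessian at the origin is H = [[-46, 20, 0, -20], [20, -10, 0, 10], [0, 0, -4, 0], [-20, 10, 0, -12]].
Symmetric row and column elimination reduces H to a congruent diagonal form with pivots -46, -30/23, -4, -2.
That gives 4 negative pivots.
H is negative definite, so the origin is a strict local maximum.

local maximum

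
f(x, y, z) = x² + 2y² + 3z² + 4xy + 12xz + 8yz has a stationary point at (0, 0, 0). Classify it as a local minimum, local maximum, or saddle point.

The Hessian at the origin is H = [[2, 4, 12], [4, 4, 8], [12, 8, 6]].
Applying the same elementary operations to the rows and columns of H produces a congruent diagonal matrix with entries 2, -4, -2.
So there are 1 positive, 2 negative pivots.
H is indefinite, so the origin is a saddle point.

saddle point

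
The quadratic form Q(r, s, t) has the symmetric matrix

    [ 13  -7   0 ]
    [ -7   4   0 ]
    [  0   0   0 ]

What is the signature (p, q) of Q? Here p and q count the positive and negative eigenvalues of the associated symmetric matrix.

Row-reducing A symmetrically gives the diagonal entries 13, 3/13, 0.
So there are 2 positive, 1 zero pivots.

(2, 0)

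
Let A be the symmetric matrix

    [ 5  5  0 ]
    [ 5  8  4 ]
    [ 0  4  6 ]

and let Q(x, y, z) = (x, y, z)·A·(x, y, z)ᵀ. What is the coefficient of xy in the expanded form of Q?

10

The coefficient of xy is A[1,2] + A[2,1] = 2·5 = 10.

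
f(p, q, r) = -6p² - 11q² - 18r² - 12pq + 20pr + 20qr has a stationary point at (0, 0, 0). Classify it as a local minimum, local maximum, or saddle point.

The Hessian at the origin is H = [[-12, -12, 20], [-12, -22, 20], [20, 20, -36]].
An LDLᵀ factorisation of H has diagonal entries -12, -10, -8/3.
That gives 3 negative pivots.
H is negative definite, so the origin is a strict local maximum.

local maximum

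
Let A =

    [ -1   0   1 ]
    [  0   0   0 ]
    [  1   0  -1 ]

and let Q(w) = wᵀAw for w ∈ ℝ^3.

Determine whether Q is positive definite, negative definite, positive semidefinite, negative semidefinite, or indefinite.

Applying the same elementary operations to the rows and columns of A produces a congruent diagonal matrix with entries -1, 0, 0.
Counting signs: 1 negative, 2 zero.
Hence Q is negative semidefinite.

negative semidefinite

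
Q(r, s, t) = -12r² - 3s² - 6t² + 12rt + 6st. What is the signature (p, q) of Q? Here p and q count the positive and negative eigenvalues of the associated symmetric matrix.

(0, 2)

Write A = [[-12, 0, 6], [0, -3, 3], [6, 3, -6]].
Congruent diagonalization of A (simultaneous row and column reduction) yields pivots -12, -3, 0.
So there are 2 negative, 1 zero pivots.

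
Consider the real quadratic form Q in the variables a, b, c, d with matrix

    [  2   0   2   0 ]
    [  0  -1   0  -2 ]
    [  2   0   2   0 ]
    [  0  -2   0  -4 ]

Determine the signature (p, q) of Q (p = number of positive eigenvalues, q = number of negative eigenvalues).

(1, 1)

Symmetric row and column elimination reduces A to a congruent diagonal form with pivots 2, -1, 0, 0.
Counting signs: 1 positive, 1 negative, 2 zero.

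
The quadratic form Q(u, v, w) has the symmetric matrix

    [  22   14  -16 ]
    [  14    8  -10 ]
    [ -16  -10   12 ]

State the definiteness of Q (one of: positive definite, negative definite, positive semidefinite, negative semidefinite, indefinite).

indefinite

Symmetric row and column elimination reduces A to a congruent diagonal form with pivots 22, -10/11, 2/5.
Counting signs: 2 positive, 1 negative.
Hence Q is indefinite.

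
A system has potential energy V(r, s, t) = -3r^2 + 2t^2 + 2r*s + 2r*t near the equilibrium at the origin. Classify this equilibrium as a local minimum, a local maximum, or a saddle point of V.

saddle point

The Hessian at the origin is H = [[-6, 2, 2], [2, 0, 0], [2, 0, 4]].
Row-reducing H symmetrically gives the diagonal entries -6, 2/3, 4.
That gives 2 positive, 1 negative pivots.
H is indefinite, so the origin is a saddle point.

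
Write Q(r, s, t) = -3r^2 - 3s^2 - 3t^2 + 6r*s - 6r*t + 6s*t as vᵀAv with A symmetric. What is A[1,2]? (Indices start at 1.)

The coefficient of r·s in Q is 6. For a symmetric A this equals A[1,2] + A[2,1] = 2·A[1,2].
So A[1,2] = 6/2 = 3.

3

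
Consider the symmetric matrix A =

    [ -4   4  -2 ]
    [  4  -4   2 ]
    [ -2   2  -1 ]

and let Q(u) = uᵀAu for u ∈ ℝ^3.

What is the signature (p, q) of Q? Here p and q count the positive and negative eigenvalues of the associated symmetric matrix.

Row-reducing A symmetrically gives the diagonal entries -4, 0, 0.
So there are 1 negative, 2 zero pivots.

(0, 1)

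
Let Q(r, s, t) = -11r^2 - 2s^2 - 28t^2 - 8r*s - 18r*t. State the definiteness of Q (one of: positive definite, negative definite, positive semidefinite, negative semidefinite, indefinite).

The associated matrix is A = [[-11, -4, -9], [-4, -2, 0], [-9, 0, -28]].
Row-reducing A symmetrically gives the diagonal entries -11, -6/11, -1.
That gives 3 negative pivots.
Hence Q is negative definite.

negative definite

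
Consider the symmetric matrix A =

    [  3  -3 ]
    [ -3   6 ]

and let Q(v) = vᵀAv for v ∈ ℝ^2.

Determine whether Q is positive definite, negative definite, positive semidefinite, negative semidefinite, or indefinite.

For the 2×2 matrix [[3, -3], [-3, 6]]: det = 3·6 − (-3)² = 9, trace = 9.
det > 0 so both eigenvalues share the sign of the trace; trace = 9 > 0 ⇒ both positive.

positive definite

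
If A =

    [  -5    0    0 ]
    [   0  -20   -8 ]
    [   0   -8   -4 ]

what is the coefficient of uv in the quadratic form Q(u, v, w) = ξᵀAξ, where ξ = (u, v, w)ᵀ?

0

The coefficient of uv is A[1,2] + A[2,1] = 2·0 = 0.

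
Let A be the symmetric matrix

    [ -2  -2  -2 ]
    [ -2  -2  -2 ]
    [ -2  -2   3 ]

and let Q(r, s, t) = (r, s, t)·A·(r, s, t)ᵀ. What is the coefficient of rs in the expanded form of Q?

-4

The coefficient of rs is A[1,2] + A[2,1] = 2·(-2) = -4.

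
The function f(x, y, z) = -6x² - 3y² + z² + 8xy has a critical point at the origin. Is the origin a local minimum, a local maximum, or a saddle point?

saddle point

The Hessian at the origin is H = [[-12, 8, 0], [8, -6, 0], [0, 0, 2]].
An LDLᵀ factorisation of H has diagonal entries -12, -2/3, 2.
Counting signs: 1 positive, 2 negative.
H is indefinite, so the origin is a saddle point.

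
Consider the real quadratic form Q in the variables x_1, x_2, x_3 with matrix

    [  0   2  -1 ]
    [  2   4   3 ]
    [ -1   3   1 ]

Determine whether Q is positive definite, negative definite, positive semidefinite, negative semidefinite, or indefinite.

A is congruent to a diagonal matrix with 2 positive, 1 negative and 0 zero entries, so Q is indefinite.

indefinite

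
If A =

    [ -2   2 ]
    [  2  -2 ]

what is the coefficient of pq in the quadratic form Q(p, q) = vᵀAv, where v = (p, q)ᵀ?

4

The coefficient of pq is A[1,2] + A[2,1] = 2·2 = 4.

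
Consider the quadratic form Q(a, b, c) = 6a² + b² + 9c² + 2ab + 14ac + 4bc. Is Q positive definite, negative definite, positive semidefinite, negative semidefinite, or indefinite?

positive semidefinite

The symmetric matrix is A = [[6, 1, 7], [1, 1, 2], [7, 2, 9]].
Row-reducing A symmetrically gives the diagonal entries 6, 5/6, 0.
So there are 2 positive, 1 zero pivots.
Hence Q is positive semidefinite.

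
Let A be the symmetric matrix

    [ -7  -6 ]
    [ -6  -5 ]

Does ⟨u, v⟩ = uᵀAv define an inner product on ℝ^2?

Symmetric row and column elimination reduces A to a congruent diagonal form with pivots -7, 1/7.
That gives 1 positive, 1 negative pivots.
Hence Q is indefinite.
⟨·,·⟩ is an inner product exactly when A is positive definite.

no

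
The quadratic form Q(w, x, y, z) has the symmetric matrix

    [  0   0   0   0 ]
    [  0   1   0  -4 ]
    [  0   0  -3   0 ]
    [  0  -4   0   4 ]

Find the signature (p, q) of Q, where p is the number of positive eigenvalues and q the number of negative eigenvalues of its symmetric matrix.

(1, 2)

Congruent diagonalization of A (simultaneous row and column reduction) yields pivots 0, 1, -3, -12.
So there are 1 positive, 2 negative, 1 zero pivots.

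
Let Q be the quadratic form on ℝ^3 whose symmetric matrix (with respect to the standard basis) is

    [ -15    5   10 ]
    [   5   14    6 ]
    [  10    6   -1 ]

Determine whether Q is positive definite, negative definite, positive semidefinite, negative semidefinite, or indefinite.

Symmetric row and column elimination reduces A to a congruent diagonal form with pivots -15, 47/3, 5/47.
Counting signs: 2 positive, 1 negative.
Hence Q is indefinite.

indefinite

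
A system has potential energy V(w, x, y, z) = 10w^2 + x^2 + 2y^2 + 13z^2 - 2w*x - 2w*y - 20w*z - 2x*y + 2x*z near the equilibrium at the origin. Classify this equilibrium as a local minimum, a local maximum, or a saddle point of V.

local minimum

The Hessian at the origin is H = [[20, -2, -2, -20], [-2, 2, -2, 2], [-2, -2, 4, 0], [-20, 2, 0, 26]].
An LDLᵀ factorisation of H has diagonal entries 20, 9/5, 10/9, 12/5.
So there are 4 positive pivots.
H is positive definite, so the origin is a strict local minimum.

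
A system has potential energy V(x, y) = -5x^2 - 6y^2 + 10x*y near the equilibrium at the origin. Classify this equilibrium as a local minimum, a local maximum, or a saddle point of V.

The Hessian at the origin is H = [[-10, 10], [10, -12]].
det H = -10·-12 − (10)² = 20 > 0 and H[1,1] = -10 < 0, so H is negative definite.
Therefore the origin is a local maximum.

local maximum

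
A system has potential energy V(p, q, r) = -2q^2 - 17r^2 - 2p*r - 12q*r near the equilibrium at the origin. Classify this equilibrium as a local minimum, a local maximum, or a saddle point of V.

saddle point

The Hessian at the origin is H = [[0, 0, -2], [0, -4, -12], [-2, -12, -34]].
H is indefinite, so the origin is a saddle point.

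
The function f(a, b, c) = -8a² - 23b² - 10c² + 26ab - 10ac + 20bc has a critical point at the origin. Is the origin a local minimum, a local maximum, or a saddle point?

local maximum

The Hessian at the origin is H = [[-16, 26, -10], [26, -46, 20], [-10, 20, -20]].
Row-reducing H symmetrically gives the diagonal entries -16, -15/4, -10.
So there are 3 negative pivots.
H is negative definite, so the origin is a strict local maximum.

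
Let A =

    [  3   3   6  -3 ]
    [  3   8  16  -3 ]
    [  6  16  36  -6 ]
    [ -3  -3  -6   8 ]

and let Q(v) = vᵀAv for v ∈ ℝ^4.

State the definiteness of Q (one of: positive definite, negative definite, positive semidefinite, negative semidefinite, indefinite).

positive definite

Row-reducing A symmetrically gives the diagonal entries 3, 5, 4, 5.
That gives 4 positive pivots.
Hence Q is positive definite.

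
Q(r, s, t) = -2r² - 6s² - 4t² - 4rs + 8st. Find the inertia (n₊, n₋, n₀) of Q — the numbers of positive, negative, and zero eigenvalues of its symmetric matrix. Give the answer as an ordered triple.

(0, 2, 1)

The symmetric matrix is A = [[-2, -2, 0], [-2, -6, 4], [0, 4, -4]].
Applying the same elementary operations to the rows and columns of A produces a congruent diagonal matrix with entries -2, -4, 0.
That gives 2 negative, 1 zero pivots.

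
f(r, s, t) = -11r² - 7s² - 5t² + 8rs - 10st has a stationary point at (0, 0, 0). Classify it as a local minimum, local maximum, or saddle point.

The Hessian at the origin is H = [[-22, 8, 0], [8, -14, -10], [0, -10, -10]].
Symmetric row and column elimination reduces H to a congruent diagonal form with pivots -22, -122/11, -60/61.
Counting signs: 3 negative.
H is negative definite, so the origin is a strict local maximum.

local maximum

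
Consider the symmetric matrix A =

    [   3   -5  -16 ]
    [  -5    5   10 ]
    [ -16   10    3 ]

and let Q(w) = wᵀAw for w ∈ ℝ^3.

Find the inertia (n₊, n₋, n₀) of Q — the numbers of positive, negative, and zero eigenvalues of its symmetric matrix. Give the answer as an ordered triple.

Row-reducing A symmetrically gives the diagonal entries 3, -10/3, 1.
Counting signs: 2 positive, 1 negative.

(2, 1, 0)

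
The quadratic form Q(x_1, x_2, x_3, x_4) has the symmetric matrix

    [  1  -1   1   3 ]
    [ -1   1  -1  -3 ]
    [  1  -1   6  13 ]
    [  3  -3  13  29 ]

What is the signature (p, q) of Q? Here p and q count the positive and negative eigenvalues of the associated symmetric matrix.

(2, 0)

Applying the same elementary operations to the rows and columns of A produces a congruent diagonal matrix with entries 1, 0, 5, 0.
That gives 2 positive, 2 zero pivots.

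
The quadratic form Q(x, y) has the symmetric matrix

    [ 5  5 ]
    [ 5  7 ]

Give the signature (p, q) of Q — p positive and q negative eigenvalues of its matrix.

Applying the same elementary operations to the rows and columns of A produces a congruent diagonal matrix with entries 5, 2.
Counting signs: 2 positive.

(2, 0)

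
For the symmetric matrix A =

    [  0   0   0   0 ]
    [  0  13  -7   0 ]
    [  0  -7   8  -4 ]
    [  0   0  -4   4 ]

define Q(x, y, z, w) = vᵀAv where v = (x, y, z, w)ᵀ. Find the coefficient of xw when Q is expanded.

0

The coefficient of xw is A[1,4] + A[4,1] = 2·0 = 0.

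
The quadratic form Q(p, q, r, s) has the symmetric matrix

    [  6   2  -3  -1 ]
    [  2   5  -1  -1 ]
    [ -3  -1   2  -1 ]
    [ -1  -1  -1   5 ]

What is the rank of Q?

4

Congruent diagonalization of A (simultaneous row and column reduction) yields pivots 6, 13/3, 1/2, 3/13.
That gives 4 positive pivots.
The rank is the number of nonzero pivots: 4.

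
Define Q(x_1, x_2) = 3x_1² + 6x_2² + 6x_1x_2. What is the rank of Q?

The associated matrix is A = [[3, 3], [3, 6]].
Applying the same elementary operations to the rows and columns of A produces a congruent diagonal matrix with entries 3, 3.
So there are 2 positive pivots.
The rank is the number of nonzero pivots: 2.

2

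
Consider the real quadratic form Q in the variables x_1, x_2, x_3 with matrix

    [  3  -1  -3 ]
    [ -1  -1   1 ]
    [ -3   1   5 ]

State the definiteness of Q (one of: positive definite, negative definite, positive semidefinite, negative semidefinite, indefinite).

indefinite

Symmetric row and column elimination reduces A to a congruent diagonal form with pivots 3, -4/3, 2.
Counting signs: 2 positive, 1 negative.
Hence Q is indefinite.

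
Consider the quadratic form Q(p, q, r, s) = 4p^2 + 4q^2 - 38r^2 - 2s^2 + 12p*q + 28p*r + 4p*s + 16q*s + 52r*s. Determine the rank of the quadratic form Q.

4

The symmetric matrix is A = [[4, 6, 14, 2], [6, 4, 0, 8], [14, 0, -38, 26], [2, 8, 26, -2]].
Symmetric row and column elimination reduces A to a congruent diagonal form with pivots 4, -5, 6/5, -4/3.
Counting signs: 2 positive, 2 negative.
The rank is the number of nonzero pivots: 4.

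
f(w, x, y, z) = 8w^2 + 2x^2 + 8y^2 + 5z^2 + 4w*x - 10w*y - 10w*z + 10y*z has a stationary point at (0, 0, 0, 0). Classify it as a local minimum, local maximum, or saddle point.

The Hessian at the origin is H = [[16, 4, -10, -10], [4, 4, 0, 0], [-10, 0, 16, 10], [-10, 0, 10, 10]].
Congruent diagonalization of H (simultaneous row and column reduction) yields pivots 16, 3, 23/3, 30/23.
So there are 4 positive pivots.
H is positive definite, so the origin is a strict local minimum.

local minimum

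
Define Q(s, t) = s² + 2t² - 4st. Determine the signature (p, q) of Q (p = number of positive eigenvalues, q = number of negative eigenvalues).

The symmetric matrix is A = [[1, -2], [-2, 2]].
Applying the same elementary operations to the rows and columns of A produces a congruent diagonal matrix with entries 1, -2.
That gives 1 positive, 1 negative pivots.

(1, 1)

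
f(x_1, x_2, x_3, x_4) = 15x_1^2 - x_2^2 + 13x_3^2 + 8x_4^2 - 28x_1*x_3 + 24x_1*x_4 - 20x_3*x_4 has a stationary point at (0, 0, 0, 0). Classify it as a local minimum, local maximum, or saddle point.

The Hessian at the origin is H = [[30, 0, -28, 24], [0, -2, 0, 0], [-28, 0, 26, -20], [24, 0, -20, 16]].
Symmetric row and column elimination reduces H to a congruent diagonal form with pivots 30, -2, -2/15, 40.
So there are 2 positive, 2 negative pivots.
H is indefinite, so the origin is a saddle point.

saddle point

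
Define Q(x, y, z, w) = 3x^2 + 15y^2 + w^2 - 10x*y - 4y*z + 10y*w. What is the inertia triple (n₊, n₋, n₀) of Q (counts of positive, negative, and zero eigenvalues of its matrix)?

The symmetric matrix is A = [[3, -5, 0, 0], [-5, 15, -2, 5], [0, -2, 0, 0], [0, 5, 0, 1]].
Row-reducing A symmetrically gives the diagonal entries 3, 20/3, -3/5, 1.
Counting signs: 3 positive, 1 negative.

(3, 1, 0)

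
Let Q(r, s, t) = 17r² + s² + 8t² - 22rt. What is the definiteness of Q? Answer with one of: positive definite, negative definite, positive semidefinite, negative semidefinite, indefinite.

The symmetric matrix is A = [[17, 0, -11], [0, 1, 0], [-11, 0, 8]].
Applying the same elementary operations to the rows and columns of A produces a congruent diagonal matrix with entries 17, 1, 15/17.
Counting signs: 3 positive.
Hence Q is positive definite.

positive definite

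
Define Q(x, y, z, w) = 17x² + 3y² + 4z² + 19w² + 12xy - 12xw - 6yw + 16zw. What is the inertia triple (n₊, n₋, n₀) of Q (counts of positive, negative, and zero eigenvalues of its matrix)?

(3, 0, 1)

The symmetric matrix is A = [[17, 6, 0, -6], [6, 3, 0, -3], [0, 0, 4, 8], [-6, -3, 8, 19]].
Applying the same elementary operations to the rows and columns of A produces a congruent diagonal matrix with entries 17, 15/17, 4, 0.
Counting signs: 3 positive, 1 zero.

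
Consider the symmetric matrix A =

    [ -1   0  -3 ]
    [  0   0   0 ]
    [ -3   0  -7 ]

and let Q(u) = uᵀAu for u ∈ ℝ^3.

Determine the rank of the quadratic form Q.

Row-reducing A symmetrically gives the diagonal entries -1, 0, 2.
That gives 1 positive, 1 negative, 1 zero pivots.
The rank is the number of nonzero pivots: 2.

2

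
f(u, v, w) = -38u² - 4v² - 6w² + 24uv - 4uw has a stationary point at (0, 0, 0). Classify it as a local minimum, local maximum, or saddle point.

local maximum

The Hessian at the origin is H = [[-76, 24, -4], [24, -8, 0], [-4, 0, -12]].
Row-reducing H symmetrically gives the diagonal entries -76, -8/19, -8.
So there are 3 negative pivots.
H is negative definite, so the origin is a strict local maximum.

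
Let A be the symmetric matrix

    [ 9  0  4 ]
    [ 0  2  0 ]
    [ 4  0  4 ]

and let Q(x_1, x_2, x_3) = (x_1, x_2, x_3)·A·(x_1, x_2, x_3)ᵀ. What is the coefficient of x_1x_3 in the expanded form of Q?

The coefficient of x_1x_3 is A[1,3] + A[3,1] = 2·4 = 8.

8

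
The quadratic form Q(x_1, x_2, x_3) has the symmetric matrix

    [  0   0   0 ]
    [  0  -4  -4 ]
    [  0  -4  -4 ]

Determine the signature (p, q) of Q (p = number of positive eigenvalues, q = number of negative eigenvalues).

Applying the same elementary operations to the rows and columns of A produces a congruent diagonal matrix with entries 0, -4, 0.
So there are 1 negative, 2 zero pivots.

(0, 1)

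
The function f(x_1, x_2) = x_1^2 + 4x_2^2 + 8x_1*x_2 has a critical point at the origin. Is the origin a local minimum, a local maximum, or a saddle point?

The Hessian at the origin is H = [[2, 8], [8, 8]].
det H = 2·8 − (8)² = -48 < 0, so H is indefinite.
Therefore the origin is a saddle point.

saddle point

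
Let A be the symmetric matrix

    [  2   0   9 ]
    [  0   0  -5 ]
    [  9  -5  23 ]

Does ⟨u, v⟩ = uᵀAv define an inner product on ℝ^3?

no

A is congruent to a diagonal matrix with 2 positive, 1 negative and 0 zero entries, so Q is indefinite.
⟨·,·⟩ is an inner product exactly when A is positive definite.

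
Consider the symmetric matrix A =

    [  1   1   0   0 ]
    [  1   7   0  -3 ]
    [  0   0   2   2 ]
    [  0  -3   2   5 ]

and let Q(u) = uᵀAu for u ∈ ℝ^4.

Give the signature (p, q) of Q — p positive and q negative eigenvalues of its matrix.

(4, 0)

Symmetric row and column elimination reduces A to a congruent diagonal form with pivots 1, 6, 2, 3/2.
That gives 4 positive pivots.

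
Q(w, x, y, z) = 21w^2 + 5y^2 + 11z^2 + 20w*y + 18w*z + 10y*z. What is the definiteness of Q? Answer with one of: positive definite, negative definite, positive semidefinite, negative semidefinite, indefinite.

The symmetric matrix is A = [[21, 0, 10, 9], [0, 0, 0, 0], [10, 0, 5, 5], [9, 0, 5, 11]].
Applying the same elementary operations to the rows and columns of A produces a congruent diagonal matrix with entries 21, 0, 5/21, 5.
That gives 3 positive, 1 zero pivots.
Hence Q is positive semidefinite.

positive semidefinite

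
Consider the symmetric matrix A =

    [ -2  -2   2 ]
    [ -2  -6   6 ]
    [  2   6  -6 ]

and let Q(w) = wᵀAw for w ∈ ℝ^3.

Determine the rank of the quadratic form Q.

Row-reducing A symmetrically gives the diagonal entries -2, -4, 0.
That gives 2 negative, 1 zero pivots.
The rank is the number of nonzero pivots: 2.

2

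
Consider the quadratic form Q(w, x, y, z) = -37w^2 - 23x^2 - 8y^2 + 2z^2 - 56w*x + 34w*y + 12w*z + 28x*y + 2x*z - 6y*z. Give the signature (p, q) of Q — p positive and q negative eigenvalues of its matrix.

The symmetric matrix is A = [[-37, -28, 17, 6], [-28, -23, 14, 1], [17, 14, -8, -3], [6, 1, -3, 2]].
An LDLᵀ factorisation of A has diagonal entries -37, -67/37, 35/67, -12/7.
That gives 1 positive, 3 negative pivots.

(1, 3)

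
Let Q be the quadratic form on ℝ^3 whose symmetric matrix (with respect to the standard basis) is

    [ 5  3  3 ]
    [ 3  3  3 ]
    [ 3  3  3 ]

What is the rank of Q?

Symmetric row and column elimination reduces A to a congruent diagonal form with pivots 5, 6/5, 0.
So there are 2 positive, 1 zero pivots.
The rank is the number of nonzero pivots: 2.

2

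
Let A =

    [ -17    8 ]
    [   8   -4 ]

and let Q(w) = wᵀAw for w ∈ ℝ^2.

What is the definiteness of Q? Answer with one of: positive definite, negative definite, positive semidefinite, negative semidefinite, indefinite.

Leading principal minors: Δ_1 = -17, Δ_2 = 4.
The signs alternate starting with Δ_1 < 0, so by Sylvester's criterion Q is negative definite.

negative definite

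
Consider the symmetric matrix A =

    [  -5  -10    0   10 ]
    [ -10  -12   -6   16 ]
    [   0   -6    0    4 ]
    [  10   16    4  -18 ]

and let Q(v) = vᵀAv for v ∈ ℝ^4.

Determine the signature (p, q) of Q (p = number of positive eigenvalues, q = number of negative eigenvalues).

(2, 2)

Applying the same elementary operations to the rows and columns of A produces a congruent diagonal matrix with entries -5, 8, -9/2, 2/9.
That gives 2 positive, 2 negative pivots.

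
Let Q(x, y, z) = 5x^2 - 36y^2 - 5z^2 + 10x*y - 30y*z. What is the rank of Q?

Write A = [[5, 5, 0], [5, -36, -15], [0, -15, -5]].
Applying the same elementary operations to the rows and columns of A produces a congruent diagonal matrix with entries 5, -41, 20/41.
Counting signs: 2 positive, 1 negative.
The rank is the number of nonzero pivots: 3.

3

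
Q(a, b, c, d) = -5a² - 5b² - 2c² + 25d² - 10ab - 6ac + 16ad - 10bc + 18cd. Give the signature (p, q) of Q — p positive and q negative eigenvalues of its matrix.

(2, 2)

The symmetric matrix is A = [[-5, -5, -3, 8], [-5, -5, -5, 0], [-3, -5, -2, 9], [8, 0, 9, 25]].
By Sylvester's law of inertia any congruent diagonalization of A has 2 positive, 2 negative and 0 zero entries.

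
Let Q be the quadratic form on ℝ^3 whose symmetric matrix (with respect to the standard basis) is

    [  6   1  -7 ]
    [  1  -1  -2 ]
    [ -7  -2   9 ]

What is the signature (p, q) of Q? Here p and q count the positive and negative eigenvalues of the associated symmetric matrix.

Congruent diagonalization of A (simultaneous row and column reduction) yields pivots 6, -7/6, 10/7.
So there are 2 positive, 1 negative pivots.

(2, 1)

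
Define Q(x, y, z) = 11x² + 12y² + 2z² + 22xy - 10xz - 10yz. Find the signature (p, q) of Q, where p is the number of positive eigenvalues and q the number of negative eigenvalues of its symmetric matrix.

The associated matrix is A = [[11, 11, -5], [11, 12, -5], [-5, -5, 2]].
Congruent diagonalization of A (simultaneous row and column reduction) yields pivots 11, 1, -3/11.
Counting signs: 2 positive, 1 negative.

(2, 1)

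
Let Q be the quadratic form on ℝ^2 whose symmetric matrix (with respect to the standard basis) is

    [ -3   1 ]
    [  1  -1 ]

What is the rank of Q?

2

Symmetric row and column elimination reduces A to a congruent diagonal form with pivots -3, -2/3.
That gives 2 negative pivots.
The rank is the number of nonzero pivots: 2.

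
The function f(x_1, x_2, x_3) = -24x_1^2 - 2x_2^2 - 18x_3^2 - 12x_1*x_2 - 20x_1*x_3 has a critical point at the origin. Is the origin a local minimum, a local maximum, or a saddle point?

The Hessian at the origin is H = [[-48, -12, -20], [-12, -4, 0], [-20, 0, -36]].
Row-reducing H symmetrically gives the diagonal entries -48, -1, -8/3.
So there are 3 negative pivots.
H is negative definite, so the origin is a strict local maximum.

local maximum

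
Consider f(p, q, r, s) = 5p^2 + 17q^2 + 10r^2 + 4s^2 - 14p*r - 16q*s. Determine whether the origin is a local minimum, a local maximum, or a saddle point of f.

The Hessian at the origin is H = [[10, 0, -14, 0], [0, 34, 0, -16], [-14, 0, 20, 0], [0, -16, 0, 8]].
Congruent diagonalization of H (simultaneous row and column reduction) yields pivots 10, 34, 2/5, 8/17.
Counting signs: 4 positive.
H is positive definite, so the origin is a strict local minimum.

local minimum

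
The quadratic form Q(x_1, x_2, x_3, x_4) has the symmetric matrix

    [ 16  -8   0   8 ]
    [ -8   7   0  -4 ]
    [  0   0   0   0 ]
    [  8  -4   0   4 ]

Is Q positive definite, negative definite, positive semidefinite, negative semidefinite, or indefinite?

positive semidefinite

Congruent diagonalization of A (simultaneous row and column reduction) yields pivots 16, 3, 0, 0.
That gives 2 positive, 2 zero pivots.
Hence Q is positive semidefinite.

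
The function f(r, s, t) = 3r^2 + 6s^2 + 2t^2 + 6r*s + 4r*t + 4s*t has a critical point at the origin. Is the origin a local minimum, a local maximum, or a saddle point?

local minimum

The Hessian at the origin is H = [[6, 6, 4], [6, 12, 4], [4, 4, 4]].
Congruent diagonalization of H (simultaneous row and column reduction) yields pivots 6, 6, 4/3.
That gives 3 positive pivots.
H is positive definite, so the origin is a strict local minimum.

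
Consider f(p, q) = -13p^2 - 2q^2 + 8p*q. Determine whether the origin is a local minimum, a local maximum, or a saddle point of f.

The Hessian at the origin is H = [[-26, 8], [8, -4]].
det H = -26·-4 − (8)² = 40 > 0 and H[1,1] = -26 < 0, so H is negative definite.
Therefore the origin is a local maximum.

local maximum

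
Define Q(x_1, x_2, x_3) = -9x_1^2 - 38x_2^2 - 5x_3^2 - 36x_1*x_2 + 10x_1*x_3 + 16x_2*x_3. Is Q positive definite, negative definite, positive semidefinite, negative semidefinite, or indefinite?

negative definite

The symmetric matrix of Q is A = [[-9, -18, 5], [-18, -38, 8], [5, 8, -5]].
Leading principal minors: Δ_1 = -9, Δ_2 = 18, Δ_3 = -4.
The signs alternate starting with Δ_1 < 0, so by Sylvester's criterion Q is negative definite.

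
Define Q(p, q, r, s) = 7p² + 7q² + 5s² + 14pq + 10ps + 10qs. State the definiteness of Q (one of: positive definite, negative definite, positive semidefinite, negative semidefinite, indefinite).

positive semidefinite

The symmetric matrix is A = [[7, 7, 0, 5], [7, 7, 0, 5], [0, 0, 0, 0], [5, 5, 0, 5]].
Congruent diagonalization of A (simultaneous row and column reduction) yields pivots 7, 0, 0, 10/7.
That gives 2 positive, 2 zero pivots.
Hence Q is positive semidefinite.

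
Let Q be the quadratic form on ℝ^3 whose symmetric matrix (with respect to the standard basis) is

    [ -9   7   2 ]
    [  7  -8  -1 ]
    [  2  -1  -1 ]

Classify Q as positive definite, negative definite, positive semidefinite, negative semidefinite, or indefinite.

negative definite

Symmetric row and column elimination reduces A to a congruent diagonal form with pivots -9, -23/9, -10/23.
Counting signs: 3 negative.
Hence Q is negative definite.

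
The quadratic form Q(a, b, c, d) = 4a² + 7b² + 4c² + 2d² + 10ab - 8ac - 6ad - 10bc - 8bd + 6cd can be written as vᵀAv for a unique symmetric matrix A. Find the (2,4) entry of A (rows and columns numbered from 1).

The coefficient of b·d in Q is -8. For a symmetric A this equals A[2,4] + A[4,2] = 2·A[2,4].
So A[2,4] = -8/2 = -4.

-4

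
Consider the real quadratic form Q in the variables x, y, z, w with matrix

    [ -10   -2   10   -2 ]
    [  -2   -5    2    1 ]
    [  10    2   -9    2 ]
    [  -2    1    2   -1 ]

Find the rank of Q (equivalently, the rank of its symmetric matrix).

Congruent diagonalization of A (simultaneous row and column reduction) yields pivots -10, -23/5, 1, -4/23.
Counting signs: 1 positive, 3 negative.
The rank is the number of nonzero pivots: 4.

4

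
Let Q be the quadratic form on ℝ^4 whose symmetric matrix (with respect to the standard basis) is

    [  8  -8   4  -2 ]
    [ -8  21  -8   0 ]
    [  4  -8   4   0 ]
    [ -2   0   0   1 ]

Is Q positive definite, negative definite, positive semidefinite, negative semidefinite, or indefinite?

Congruent diagonalization of A (simultaneous row and column reduction) yields pivots 8, 13, 10/13, 0.
Counting signs: 3 positive, 1 zero.
Hence Q is positive semidefinite.

positive semidefinite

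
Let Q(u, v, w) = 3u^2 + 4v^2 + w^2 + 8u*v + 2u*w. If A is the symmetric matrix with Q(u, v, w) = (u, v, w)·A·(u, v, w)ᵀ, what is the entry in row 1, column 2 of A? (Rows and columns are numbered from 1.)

4

The coefficient of u·v in Q is 8. For a symmetric A this equals A[1,2] + A[2,1] = 2·A[1,2].
So A[1,2] = 8/2 = 4.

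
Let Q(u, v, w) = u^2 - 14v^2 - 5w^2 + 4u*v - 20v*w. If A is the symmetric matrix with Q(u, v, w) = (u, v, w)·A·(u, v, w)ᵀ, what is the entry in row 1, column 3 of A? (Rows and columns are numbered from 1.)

The coefficient of u·w in Q is 0. For a symmetric A this equals A[1,3] + A[3,1] = 2·A[1,3].
So A[1,3] = 0/2 = 0.

0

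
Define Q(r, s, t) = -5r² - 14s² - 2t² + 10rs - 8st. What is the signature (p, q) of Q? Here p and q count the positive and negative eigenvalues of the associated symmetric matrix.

The associated matrix is A = [[-5, 5, 0], [5, -14, -4], [0, -4, -2]].
Symmetric row and column elimination reduces A to a congruent diagonal form with pivots -5, -9, -2/9.
Counting signs: 3 negative.

(0, 3)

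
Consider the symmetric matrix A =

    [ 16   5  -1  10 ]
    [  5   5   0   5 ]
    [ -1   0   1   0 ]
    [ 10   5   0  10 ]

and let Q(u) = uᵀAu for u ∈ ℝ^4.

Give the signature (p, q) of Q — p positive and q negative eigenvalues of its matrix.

An LDLᵀ factorisation of A has diagonal entries 16, 55/16, 10/11, 5/2.
So there are 4 positive pivots.

(4, 0)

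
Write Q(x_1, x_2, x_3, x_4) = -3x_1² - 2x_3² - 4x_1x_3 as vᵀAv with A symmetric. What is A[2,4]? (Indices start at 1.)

0

The coefficient of x_2·x_4 in Q is 0. For a symmetric A this equals A[2,4] + A[4,2] = 2·A[2,4].
So A[2,4] = 0/2 = 0.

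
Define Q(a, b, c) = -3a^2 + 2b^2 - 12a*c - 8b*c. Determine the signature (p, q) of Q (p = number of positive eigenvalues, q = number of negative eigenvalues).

(2, 1)

The associated matrix is A = [[-3, 0, -6], [0, 2, -4], [-6, -4, 0]].
Applying the same elementary operations to the rows and columns of A produces a congruent diagonal matrix with entries -3, 2, 4.
So there are 2 positive, 1 negative pivots.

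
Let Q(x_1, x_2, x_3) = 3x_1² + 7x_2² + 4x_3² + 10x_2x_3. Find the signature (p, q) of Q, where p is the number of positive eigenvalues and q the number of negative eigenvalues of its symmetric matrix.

(3, 0)

The associated matrix is A = [[3, 0, 0], [0, 7, 5], [0, 5, 4]].
An LDLᵀ factorisation of A has diagonal entries 3, 7, 3/7.
So there are 3 positive pivots.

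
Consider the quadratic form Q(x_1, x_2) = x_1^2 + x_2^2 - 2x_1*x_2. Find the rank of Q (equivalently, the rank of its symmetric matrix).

1

The symmetric matrix is A = [[1, -1], [-1, 1]].
Applying the same elementary operations to the rows and columns of A produces a congruent diagonal matrix with entries 1, 0.
That gives 1 positive, 1 zero pivots.
The rank is the number of nonzero pivots: 1.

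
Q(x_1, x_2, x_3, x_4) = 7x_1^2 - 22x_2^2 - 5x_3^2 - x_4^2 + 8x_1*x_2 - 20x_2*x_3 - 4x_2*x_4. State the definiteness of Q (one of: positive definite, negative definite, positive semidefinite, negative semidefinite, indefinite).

The associated matrix is A = [[7, 4, 0, 0], [4, -22, -10, -2], [0, -10, -5, 0], [0, -2, 0, -1]].
Row-reducing A symmetrically gives the diagonal entries 7, -170/7, -15/17, -1/15.
So there are 1 positive, 3 negative pivots.
Hence Q is indefinite.

indefinite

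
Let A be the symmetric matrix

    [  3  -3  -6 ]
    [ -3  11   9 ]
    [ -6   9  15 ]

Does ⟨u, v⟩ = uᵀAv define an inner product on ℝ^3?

Leading principal minors: Δ_1 = 3, Δ_2 = 24, Δ_3 = 45.
All leading principal minors are positive, so by Sylvester's criterion Q is positive definite.
⟨·,·⟩ is an inner product exactly when A is positive definite.

yes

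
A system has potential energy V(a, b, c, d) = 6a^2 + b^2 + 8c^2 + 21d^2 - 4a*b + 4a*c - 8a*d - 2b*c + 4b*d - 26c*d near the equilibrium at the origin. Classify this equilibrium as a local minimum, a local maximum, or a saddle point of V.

The Hessian at the origin is H = [[12, -4, 4, -8], [-4, 2, -2, 4], [4, -2, 16, -26], [-8, 4, -26, 42]].
Congruent diagonalization of H (simultaneous row and column reduction) yields pivots 12, 2/3, 14, -4/7.
So there are 3 positive, 1 negative pivots.
H is indefinite, so the origin is a saddle point.

saddle point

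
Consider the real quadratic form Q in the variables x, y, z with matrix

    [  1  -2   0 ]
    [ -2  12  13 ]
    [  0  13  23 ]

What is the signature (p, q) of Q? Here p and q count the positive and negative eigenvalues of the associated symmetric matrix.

An LDLᵀ factorisation of A has diagonal entries 1, 8, 15/8.
So there are 3 positive pivots.

(3, 0)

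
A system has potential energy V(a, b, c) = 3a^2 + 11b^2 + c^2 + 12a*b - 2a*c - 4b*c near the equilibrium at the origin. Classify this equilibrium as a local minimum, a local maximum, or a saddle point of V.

saddle point

The Hessian at the origin is H = [[6, 12, -2], [12, 22, -4], [-2, -4, 2]].
An LDLᵀ factorisation of H has diagonal entries 6, -2, 4/3.
So there are 2 positive, 1 negative pivots.
H is indefinite, so the origin is a saddle point.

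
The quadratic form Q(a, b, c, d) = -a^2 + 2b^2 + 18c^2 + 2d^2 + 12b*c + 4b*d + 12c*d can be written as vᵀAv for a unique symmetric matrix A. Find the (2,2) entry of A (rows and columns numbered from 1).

The coefficient of b^2 in Q is 2, and that is exactly A[2,2].

2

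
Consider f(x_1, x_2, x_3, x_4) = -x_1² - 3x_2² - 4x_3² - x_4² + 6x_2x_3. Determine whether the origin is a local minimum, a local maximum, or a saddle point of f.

local maximum

The Hessian at the origin is H = [[-2, 0, 0, 0], [0, -6, 6, 0], [0, 6, -8, 0], [0, 0, 0, -2]].
Symmetric row and column elimination reduces H to a congruent diagonal form with pivots -2, -6, -2, -2.
That gives 4 negative pivots.
H is negative definite, so the origin is a strict local maximum.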